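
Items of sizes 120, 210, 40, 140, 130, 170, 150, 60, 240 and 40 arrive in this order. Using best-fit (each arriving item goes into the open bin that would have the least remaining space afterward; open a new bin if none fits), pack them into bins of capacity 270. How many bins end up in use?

6

  120 → bin 1 (new)  [load 120/270]
  210 → bin 2 (new)  [load 210/270]
  40 → bin 2  [load 250/270]
  140 → bin 1  [load 260/270]
  130 → bin 3 (new)  [load 130/270]
  170 → bin 4 (new)  [load 170/270]
  150 → bin 5 (new)  [load 150/270]
  60 → bin 4  [load 230/270]
  240 → bin 6 (new)  [load 240/270]
  40 → bin 4  [load 270/270]
6 bins opened.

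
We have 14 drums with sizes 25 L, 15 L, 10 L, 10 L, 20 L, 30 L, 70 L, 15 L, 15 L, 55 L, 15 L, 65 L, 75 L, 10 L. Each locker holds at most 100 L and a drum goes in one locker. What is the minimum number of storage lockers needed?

Total = 75 + 70 + 65 + 55 + 30 + 25 + 20 + 15 + 15 + 15 + 15 + 10 + 10 + 10 = 430 L.
Lower bound: ⌈430/100⌉ = 5 storage lockers.
A packing using 5 storage lockers:
  locker 1: 75 + 25 = 100
  locker 2: 70 + 30 = 100
  locker 3: 65 + 20 + 15 = 100
  locker 4: 55 + 15 + 15 + 15 = 100
  locker 5: 10 + 10 + 10 = 30
This matches the lower bound, so 5 is optimal.

5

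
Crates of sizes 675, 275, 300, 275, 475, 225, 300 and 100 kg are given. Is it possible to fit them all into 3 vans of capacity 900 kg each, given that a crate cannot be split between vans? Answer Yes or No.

A valid assignment using 3 vans:
  van 1: 675 + 225 = 900
  van 2: 475 + 300 + 100 = 875
  van 3: 300 + 275 + 275 = 850
Every load is within 900 kg, so 3 vans suffice.

Yes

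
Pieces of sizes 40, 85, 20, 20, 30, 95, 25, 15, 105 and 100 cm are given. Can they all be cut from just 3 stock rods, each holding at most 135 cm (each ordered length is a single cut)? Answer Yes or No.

No

Total = 535 cm; ⌈535/135⌉ = 4.
At least 4 stock rods are required, but only 3 are allowed.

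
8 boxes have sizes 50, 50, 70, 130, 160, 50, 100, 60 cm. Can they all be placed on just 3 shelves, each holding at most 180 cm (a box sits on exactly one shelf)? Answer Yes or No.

No

Total = 670 cm; ⌈670/180⌉ = 4.
At least 4 shelves are required, but only 3 are allowed.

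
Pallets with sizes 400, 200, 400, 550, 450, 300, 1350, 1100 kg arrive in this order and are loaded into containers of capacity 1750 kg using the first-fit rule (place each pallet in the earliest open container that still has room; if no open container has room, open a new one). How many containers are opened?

4

  400 → container 1 (new)  [load 400/1750]
  200 → container 1  [load 600/1750]
  400 → container 1  [load 1000/1750]
  550 → container 1  [load 1550/1750]
  450 → container 2 (new)  [load 450/1750]
  300 → container 2  [load 750/1750]
  1350 → container 3 (new)  [load 1350/1750]
  1100 → container 4 (new)  [load 1100/1750]
4 containers opened.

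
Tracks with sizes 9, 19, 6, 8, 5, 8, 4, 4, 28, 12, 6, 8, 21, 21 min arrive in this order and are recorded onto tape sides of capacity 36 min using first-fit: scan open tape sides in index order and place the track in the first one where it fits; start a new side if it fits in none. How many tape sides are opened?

5

  9 → side 1 (new)  [load 9/36]
  19 → side 1  [load 28/36]
  6 → side 1  [load 34/36]
  8 → side 2 (new)  [load 8/36]
  5 → side 2  [load 13/36]
  8 → side 2  [load 21/36]
  4 → side 2  [load 25/36]
  4 → side 2  [load 29/36]
  28 → side 3 (new)  [load 28/36]
  12 → side 4 (new)  [load 12/36]
  6 → side 2  [load 35/36]
  8 → side 3  [load 36/36]
  21 → side 4  [load 33/36]
  21 → side 5 (new)  [load 21/36]
5 tape sides opened.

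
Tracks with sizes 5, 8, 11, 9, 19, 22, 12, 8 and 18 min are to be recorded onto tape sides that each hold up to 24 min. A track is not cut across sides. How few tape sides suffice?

6

Total = 22 + 19 + 18 + 12 + 11 + 9 + 8 + 8 + 5 = 112 min.
Lower bound: ⌈112/24⌉ = 5 tape sides.
A packing using 6 tape sides:
  side 1: 22 = 22
  side 2: 19 + 5 = 24
  side 3: 18 = 18
  side 4: 12 + 11 = 23
  side 5: 9 + 8 = 17
  side 6: 8 = 8
No arrangement into 5 tape sides stays within capacity, so 6 is optimal.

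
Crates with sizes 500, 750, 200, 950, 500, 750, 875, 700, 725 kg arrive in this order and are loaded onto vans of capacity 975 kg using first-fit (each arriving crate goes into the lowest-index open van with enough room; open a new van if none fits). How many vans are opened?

  500 → van 1 (new)  [load 500/975]
  750 → van 2 (new)  [load 750/975]
  200 → van 1  [load 700/975]
  950 → van 3 (new)  [load 950/975]
  500 → van 4 (new)  [load 500/975]
  750 → van 5 (new)  [load 750/975]
  875 → van 6 (new)  [load 875/975]
  700 → van 7 (new)  [load 700/975]
  725 → van 8 (new)  [load 725/975]
8 vans opened.

8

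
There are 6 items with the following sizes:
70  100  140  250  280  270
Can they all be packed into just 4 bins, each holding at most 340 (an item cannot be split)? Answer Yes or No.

Yes

A valid assignment using 4 bins:
  bin 1: 280 = 280
  bin 2: 270 + 70 = 340
  bin 3: 250 = 250
  bin 4: 140 + 100 = 240
Every load is within 340, so 4 bins suffice.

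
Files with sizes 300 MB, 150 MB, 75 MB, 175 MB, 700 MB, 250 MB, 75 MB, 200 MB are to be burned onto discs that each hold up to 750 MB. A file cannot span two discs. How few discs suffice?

3

Total = 700 + 300 + 250 + 200 + 175 + 150 + 75 + 75 = 1925 MB.
Lower bound: ⌈1925/750⌉ = 3 discs.
A packing using 3 discs:
  disc 1: 700 = 700
  disc 2: 300 + 250 + 200 = 750
  disc 3: 175 + 150 + 75 + 75 = 475
This matches the lower bound, so 3 is optimal.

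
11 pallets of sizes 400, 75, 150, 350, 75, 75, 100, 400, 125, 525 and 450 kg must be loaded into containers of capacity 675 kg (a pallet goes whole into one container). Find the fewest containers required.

5

Total = 525 + 450 + 400 + 400 + 350 + 150 + 125 + 100 + 75 + 75 + 75 = 2725 kg.
Lower bound: ⌈2725/675⌉ = 5 containers.
A packing using 5 containers:
  container 1: 525 + 150 = 675
  container 2: 450 + 125 + 100 = 675
  container 3: 400 + 75 + 75 + 75 = 625
  container 4: 400 = 400
  container 5: 350 = 350
This matches the lower bound, so 5 is optimal.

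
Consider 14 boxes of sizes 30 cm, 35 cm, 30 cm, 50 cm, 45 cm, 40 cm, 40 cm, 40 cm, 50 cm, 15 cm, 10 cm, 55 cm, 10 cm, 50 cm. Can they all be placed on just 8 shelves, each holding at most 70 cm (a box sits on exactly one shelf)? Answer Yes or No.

No

Total = 500 cm; ⌈500/70⌉ = 8.
The bound of 8 does not rule out 8, but exhaustive search shows no assignment into 8 shelves of capacity 70 cm exists — the minimum is 9.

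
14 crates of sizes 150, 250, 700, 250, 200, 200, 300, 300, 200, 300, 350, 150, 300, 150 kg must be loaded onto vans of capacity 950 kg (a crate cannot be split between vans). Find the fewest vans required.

Total = 700 + 350 + 300 + 300 + 300 + 300 + 250 + 250 + 200 + 200 + 200 + 150 + 150 + 150 = 3800 kg.
Lower bound: ⌈3800/950⌉ = 4 vans.
A packing using 4 vans:
  van 1: 700 + 250 = 950
  van 2: 350 + 300 + 300 = 950
  van 3: 300 + 300 + 200 + 150 = 950
  van 4: 250 + 200 + 200 + 150 + 150 = 950
This matches the lower bound, so 4 is optimal.

4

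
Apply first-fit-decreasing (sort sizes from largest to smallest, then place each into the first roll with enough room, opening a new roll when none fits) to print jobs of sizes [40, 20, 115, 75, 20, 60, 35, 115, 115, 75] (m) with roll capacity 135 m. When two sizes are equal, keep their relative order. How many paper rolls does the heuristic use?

6

Sorted descending: 115, 115, 115, 75, 75, 60, 40, 35, 20, 20.
  115 → roll 1 (new)  [load 115/135]
  115 → roll 2 (new)  [load 115/135]
  115 → roll 3 (new)  [load 115/135]
  75 → roll 4 (new)  [load 75/135]
  75 → roll 5 (new)  [load 75/135]
  60 → roll 4  [load 135/135]
  40 → roll 5  [load 115/135]
  35 → roll 6 (new)  [load 35/135]
  20 → roll 1  [load 135/135]
  20 → roll 2  [load 135/135]
6 paper rolls opened.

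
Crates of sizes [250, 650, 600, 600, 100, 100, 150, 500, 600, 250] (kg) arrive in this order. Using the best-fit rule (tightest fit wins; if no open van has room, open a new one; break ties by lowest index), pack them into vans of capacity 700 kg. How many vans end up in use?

6

  250 → van 1 (new)  [load 250/700]
  650 → van 2 (new)  [load 650/700]
  600 → van 3 (new)  [load 600/700]
  600 → van 4 (new)  [load 600/700]
  100 → van 3  [load 700/700]
  100 → van 4  [load 700/700]
  150 → van 1  [load 400/700]
  500 → van 5 (new)  [load 500/700]
  600 → van 6 (new)  [load 600/700]
  250 → van 1  [load 650/700]
6 vans opened.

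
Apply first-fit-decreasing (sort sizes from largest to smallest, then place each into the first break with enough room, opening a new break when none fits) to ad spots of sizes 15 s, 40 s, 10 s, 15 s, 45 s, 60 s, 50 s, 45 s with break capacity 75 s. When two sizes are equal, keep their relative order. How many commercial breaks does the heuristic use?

Sorted descending: 60, 50, 45, 45, 40, 15, 15, 10.
  60 → break 1 (new)  [load 60/75]
  50 → break 2 (new)  [load 50/75]
  45 → break 3 (new)  [load 45/75]
  45 → break 4 (new)  [load 45/75]
  40 → break 5 (new)  [load 40/75]
  15 → break 1  [load 75/75]
  15 → break 2  [load 65/75]
  10 → break 2  [load 75/75]
5 commercial breaks opened.

5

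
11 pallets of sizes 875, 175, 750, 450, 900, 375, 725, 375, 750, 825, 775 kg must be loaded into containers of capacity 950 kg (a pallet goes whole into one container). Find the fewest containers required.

Total = 900 + 875 + 825 + 775 + 750 + 750 + 725 + 450 + 375 + 375 + 175 = 6975 kg.
Lower bound: ⌈6975/950⌉ = 8 containers.
A packing using 9 containers:
  container 1: 900 = 900
  container 2: 875 = 875
  container 3: 825 = 825
  container 4: 775 + 175 = 950
  container 5: 750 = 750
  container 6: 750 = 750
  container 7: 725 = 725
  container 8: 450 + 375 = 825
  container 9: 375 = 375
No arrangement into 8 containers stays within capacity, so 9 is optimal.

9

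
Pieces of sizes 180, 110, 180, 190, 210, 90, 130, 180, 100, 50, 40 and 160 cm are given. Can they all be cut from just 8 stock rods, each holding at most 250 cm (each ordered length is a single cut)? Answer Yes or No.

A valid assignment using 8 stock rods:
  stock rod 1: 210 + 40 = 250
  stock rod 2: 190 + 50 = 240
  stock rod 3: 180 = 180
  stock rod 4: 180 = 180
  stock rod 5: 180 = 180
  stock rod 6: 160 + 90 = 250
  stock rod 7: 130 + 110 = 240
  stock rod 8: 100 = 100
Every load is within 250 cm, so 8 stock rods suffice.

Yes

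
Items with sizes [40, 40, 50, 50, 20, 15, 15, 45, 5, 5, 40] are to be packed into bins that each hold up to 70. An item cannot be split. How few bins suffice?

6

Total = 50 + 50 + 45 + 40 + 40 + 40 + 20 + 15 + 15 + 5 + 5 = 325.
Lower bound: ⌈325/70⌉ = 5 bins.
Also, 6 items each exceed 35, and no two of those can share a bin, so at least 6 bins are needed.
A packing using 6 bins:
  bin 1: 50 + 20 = 70
  bin 2: 50 + 15 + 5 = 70
  bin 3: 45 + 15 + 5 = 65
  bin 4: 40 = 40
  bin 5: 40 = 40
  bin 6: 40 = 40
This matches the lower bound, so 6 is optimal.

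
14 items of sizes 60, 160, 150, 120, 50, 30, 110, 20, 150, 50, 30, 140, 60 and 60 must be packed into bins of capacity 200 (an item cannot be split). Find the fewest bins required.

6

Total = 160 + 150 + 150 + 140 + 120 + 110 + 60 + 60 + 60 + 50 + 50 + 30 + 30 + 20 = 1190.
Lower bound: ⌈1190/200⌉ = 6 bins.
A packing using 6 bins:
  bin 1: 160 + 30 = 190
  bin 2: 150 + 50 = 200
  bin 3: 150 + 50 = 200
  bin 4: 140 + 60 = 200
  bin 5: 120 + 60 + 20 = 200
  bin 6: 110 + 60 + 30 = 200
This matches the lower bound, so 6 is optimal.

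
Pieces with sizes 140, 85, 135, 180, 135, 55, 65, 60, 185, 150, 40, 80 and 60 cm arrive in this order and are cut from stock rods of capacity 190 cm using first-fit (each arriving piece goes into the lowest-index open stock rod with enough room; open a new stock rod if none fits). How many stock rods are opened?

9

  140 → stock rod 1 (new)  [load 140/190]
  85 → stock rod 2 (new)  [load 85/190]
  135 → stock rod 3 (new)  [load 135/190]
  180 → stock rod 4 (new)  [load 180/190]
  135 → stock rod 5 (new)  [load 135/190]
  55 → stock rod 2  [load 140/190]
  65 → stock rod 6 (new)  [load 65/190]
  60 → stock rod 6  [load 125/190]
  185 → stock rod 7 (new)  [load 185/190]
  150 → stock rod 8 (new)  [load 150/190]
  40 → stock rod 1  [load 180/190]
  80 → stock rod 9 (new)  [load 80/190]
  60 → stock rod 6  [load 185/190]
9 stock rods opened.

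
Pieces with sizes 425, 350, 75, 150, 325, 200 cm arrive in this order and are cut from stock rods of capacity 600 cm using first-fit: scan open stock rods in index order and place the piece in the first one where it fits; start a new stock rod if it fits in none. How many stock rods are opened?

3

  425 → stock rod 1 (new)  [load 425/600]
  350 → stock rod 2 (new)  [load 350/600]
  75 → stock rod 1  [load 500/600]
  150 → stock rod 2  [load 500/600]
  325 → stock rod 3 (new)  [load 325/600]
  200 → stock rod 3  [load 525/600]
3 stock rods opened.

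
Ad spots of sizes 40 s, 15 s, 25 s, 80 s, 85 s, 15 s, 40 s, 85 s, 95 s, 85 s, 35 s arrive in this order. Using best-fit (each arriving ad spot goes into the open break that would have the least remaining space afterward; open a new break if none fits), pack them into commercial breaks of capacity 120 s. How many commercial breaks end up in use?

  40 → break 1 (new)  [load 40/120]
  15 → break 1  [load 55/120]
  25 → break 1  [load 80/120]
  80 → break 2 (new)  [load 80/120]
  85 → break 3 (new)  [load 85/120]
  15 → break 3  [load 100/120]
  40 → break 1  [load 120/120]
  85 → break 4 (new)  [load 85/120]
  95 → break 5 (new)  [load 95/120]
  85 → break 6 (new)  [load 85/120]
  35 → break 4  [load 120/120]
6 commercial breaks opened.

6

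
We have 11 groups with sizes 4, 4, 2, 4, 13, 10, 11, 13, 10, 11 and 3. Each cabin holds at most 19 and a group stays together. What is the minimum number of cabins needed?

Total = 13 + 13 + 11 + 11 + 10 + 10 + 4 + 4 + 4 + 3 + 2 = 85.
Lower bound: ⌈85/19⌉ = 5 cabins.
Also, 6 groups each exceed 19/2, and no two of those can share a cabin, so at least 6 cabins are needed.
A packing using 6 cabins:
  cabin 1: 13 + 4 + 2 = 19
  cabin 2: 13 + 4 = 17
  cabin 3: 11 + 4 + 3 = 18
  cabin 4: 11 = 11
  cabin 5: 10 = 10
  cabin 6: 10 = 10
This matches the lower bound, so 6 is optimal.

6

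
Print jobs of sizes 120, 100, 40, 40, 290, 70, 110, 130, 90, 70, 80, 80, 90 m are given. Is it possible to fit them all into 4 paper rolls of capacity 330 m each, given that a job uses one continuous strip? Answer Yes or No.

A valid assignment using 4 paper rolls:
  roll 1: 290 + 40 = 330
  roll 2: 130 + 120 + 80 = 330
  roll 3: 110 + 100 + 80 + 40 = 330
  roll 4: 90 + 90 + 70 + 70 = 320
Every load is within 330 m, so 4 paper rolls suffice.

Yes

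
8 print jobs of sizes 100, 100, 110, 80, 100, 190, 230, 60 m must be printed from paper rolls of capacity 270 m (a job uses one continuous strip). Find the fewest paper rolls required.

4

Total = 230 + 190 + 110 + 100 + 100 + 100 + 80 + 60 = 970 m.
Lower bound: ⌈970/270⌉ = 4 paper rolls.
A packing using 4 paper rolls:
  roll 1: 230 = 230
  roll 2: 190 + 80 = 270
  roll 3: 110 + 100 + 60 = 270
  roll 4: 100 + 100 = 200
This matches the lower bound, so 4 is optimal.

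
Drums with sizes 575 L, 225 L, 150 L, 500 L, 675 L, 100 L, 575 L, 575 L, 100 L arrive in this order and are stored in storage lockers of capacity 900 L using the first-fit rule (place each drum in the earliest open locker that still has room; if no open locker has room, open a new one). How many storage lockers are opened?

  575 → locker 1 (new)  [load 575/900]
  225 → locker 1  [load 800/900]
  150 → locker 2 (new)  [load 150/900]
  500 → locker 2  [load 650/900]
  675 → locker 3 (new)  [load 675/900]
  100 → locker 1  [load 900/900]
  575 → locker 4 (new)  [load 575/900]
  575 → locker 5 (new)  [load 575/900]
  100 → locker 2  [load 750/900]
5 storage lockers opened.

5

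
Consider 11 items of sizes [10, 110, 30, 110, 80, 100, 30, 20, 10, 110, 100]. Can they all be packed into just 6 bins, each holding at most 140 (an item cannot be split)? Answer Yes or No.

A valid assignment using 6 bins:
  bin 1: 110 + 30 = 140
  bin 2: 110 + 30 = 140
  bin 3: 110 + 20 + 10 = 140
  bin 4: 100 + 10 = 110
  bin 5: 100 = 100
  bin 6: 80 = 80
Every load is within 140, so 6 bins suffice.

Yes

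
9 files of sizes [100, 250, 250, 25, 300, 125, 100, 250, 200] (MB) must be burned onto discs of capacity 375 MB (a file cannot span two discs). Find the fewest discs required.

Total = 300 + 250 + 250 + 250 + 200 + 125 + 100 + 100 + 25 = 1600 MB.
Lower bound: ⌈1600/375⌉ = 5 discs.
A packing using 5 discs:
  disc 1: 300 + 25 = 325
  disc 2: 250 + 125 = 375
  disc 3: 250 + 100 = 350
  disc 4: 250 + 100 = 350
  disc 5: 200 = 200
This matches the lower bound, so 5 is optimal.

5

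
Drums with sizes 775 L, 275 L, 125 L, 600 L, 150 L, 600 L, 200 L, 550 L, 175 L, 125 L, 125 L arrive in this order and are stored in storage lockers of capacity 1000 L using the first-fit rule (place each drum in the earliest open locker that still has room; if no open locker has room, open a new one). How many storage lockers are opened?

  775 → locker 1 (new)  [load 775/1000]
  275 → locker 2 (new)  [load 275/1000]
  125 → locker 1  [load 900/1000]
  600 → locker 2  [load 875/1000]
  150 → locker 3 (new)  [load 150/1000]
  600 → locker 3  [load 750/1000]
  200 → locker 3  [load 950/1000]
  550 → locker 4 (new)  [load 550/1000]
  175 → locker 4  [load 725/1000]
  125 → locker 2  [load 1000/1000]
  125 → locker 4  [load 850/1000]
4 storage lockers opened.

4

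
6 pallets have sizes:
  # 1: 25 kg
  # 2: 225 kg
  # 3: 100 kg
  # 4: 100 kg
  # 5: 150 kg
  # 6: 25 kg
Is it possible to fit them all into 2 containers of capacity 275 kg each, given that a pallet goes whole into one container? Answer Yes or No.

Total = 625 kg; ⌈625/275⌉ = 3.
At least 3 containers are required, but only 2 are allowed.

No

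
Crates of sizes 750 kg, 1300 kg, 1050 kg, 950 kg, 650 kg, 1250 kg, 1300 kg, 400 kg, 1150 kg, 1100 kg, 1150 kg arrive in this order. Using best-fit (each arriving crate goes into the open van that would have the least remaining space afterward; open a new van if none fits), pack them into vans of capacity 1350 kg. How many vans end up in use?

10

  750 → van 1 (new)  [load 750/1350]
  1300 → van 2 (new)  [load 1300/1350]
  1050 → van 3 (new)  [load 1050/1350]
  950 → van 4 (new)  [load 950/1350]
  650 → van 5 (new)  [load 650/1350]
  1250 → van 6 (new)  [load 1250/1350]
  1300 → van 7 (new)  [load 1300/1350]
  400 → van 4  [load 1350/1350]
  1150 → van 8 (new)  [load 1150/1350]
  1100 → van 9 (new)  [load 1100/1350]
  1150 → van 10 (new)  [load 1150/1350]
10 vans opened.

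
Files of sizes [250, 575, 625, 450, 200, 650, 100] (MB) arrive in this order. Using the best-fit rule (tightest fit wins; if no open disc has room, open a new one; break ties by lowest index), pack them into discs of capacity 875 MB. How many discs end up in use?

  250 → disc 1 (new)  [load 250/875]
  575 → disc 1  [load 825/875]
  625 → disc 2 (new)  [load 625/875]
  450 → disc 3 (new)  [load 450/875]
  200 → disc 2  [load 825/875]
  650 → disc 4 (new)  [load 650/875]
  100 → disc 4  [load 750/875]
4 discs opened.

4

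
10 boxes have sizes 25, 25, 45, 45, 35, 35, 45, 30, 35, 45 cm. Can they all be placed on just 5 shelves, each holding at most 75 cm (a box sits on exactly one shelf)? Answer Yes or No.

Total = 365 cm; ⌈365/75⌉ = 5.
The bound of 5 does not rule out 5, but exhaustive search shows no assignment into 5 shelves of capacity 75 cm exists — the minimum is 6.

No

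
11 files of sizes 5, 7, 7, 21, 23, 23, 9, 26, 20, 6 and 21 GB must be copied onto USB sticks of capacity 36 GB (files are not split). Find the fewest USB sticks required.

6

Total = 26 + 23 + 23 + 21 + 21 + 20 + 9 + 7 + 7 + 6 + 5 = 168 GB.
Lower bound: ⌈168/36⌉ = 5 USB sticks.
Also, 6 files each exceed 18 GB, and no two of those can share a USB stick, so at least 6 USB sticks are needed.
A packing using 6 USB sticks:
  USB stick 1: 26 + 9 = 35
  USB stick 2: 23 + 7 + 6 = 36
  USB stick 3: 23 + 7 + 5 = 35
  USB stick 4: 21 = 21
  USB stick 5: 21 = 21
  USB stick 6: 20 = 20
This matches the lower bound, so 6 is optimal.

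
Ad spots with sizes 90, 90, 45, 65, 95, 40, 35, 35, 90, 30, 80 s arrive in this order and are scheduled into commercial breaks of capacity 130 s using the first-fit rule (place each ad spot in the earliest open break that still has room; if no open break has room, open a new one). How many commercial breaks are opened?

6

  90 → break 1 (new)  [load 90/130]
  90 → break 2 (new)  [load 90/130]
  45 → break 3 (new)  [load 45/130]
  65 → break 3  [load 110/130]
  95 → break 4 (new)  [load 95/130]
  40 → break 1  [load 130/130]
  35 → break 2  [load 125/130]
  35 → break 4  [load 130/130]
  90 → break 5 (new)  [load 90/130]
  30 → break 5  [load 120/130]
  80 → break 6 (new)  [load 80/130]
6 commercial breaks opened.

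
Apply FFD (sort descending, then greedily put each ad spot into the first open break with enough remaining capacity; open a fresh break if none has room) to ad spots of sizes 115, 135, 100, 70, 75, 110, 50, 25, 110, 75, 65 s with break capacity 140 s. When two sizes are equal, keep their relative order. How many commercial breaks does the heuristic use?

8

Sorted descending: 135, 115, 110, 110, 100, 75, 75, 70, 65, 50, 25.
  135 → break 1 (new)  [load 135/140]
  115 → break 2 (new)  [load 115/140]
  110 → break 3 (new)  [load 110/140]
  110 → break 4 (new)  [load 110/140]
  100 → break 5 (new)  [load 100/140]
  75 → break 6 (new)  [load 75/140]
  75 → break 7 (new)  [load 75/140]
  70 → break 8 (new)  [load 70/140]
  65 → break 6  [load 140/140]
  50 → break 7  [load 125/140]
  25 → break 2  [load 140/140]
8 commercial breaks opened.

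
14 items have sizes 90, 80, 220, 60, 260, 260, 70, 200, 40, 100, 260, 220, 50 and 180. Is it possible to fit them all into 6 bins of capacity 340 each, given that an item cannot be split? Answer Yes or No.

Total = 2090; ⌈2090/340⌉ = 7.
At least 7 bins are required, but only 6 are allowed.

No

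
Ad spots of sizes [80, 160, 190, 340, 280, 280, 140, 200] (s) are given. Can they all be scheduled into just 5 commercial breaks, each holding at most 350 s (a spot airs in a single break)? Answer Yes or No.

Total = 1670 s; ⌈1670/350⌉ = 5.
The bound of 5 does not rule out 5, but exhaustive search shows no assignment into 5 commercial breaks of capacity 350 s exists — the minimum is 6.

No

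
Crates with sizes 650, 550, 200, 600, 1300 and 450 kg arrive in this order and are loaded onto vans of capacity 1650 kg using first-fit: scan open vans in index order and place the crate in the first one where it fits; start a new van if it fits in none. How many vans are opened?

3

  650 → van 1 (new)  [load 650/1650]
  550 → van 1  [load 1200/1650]
  200 → van 1  [load 1400/1650]
  600 → van 2 (new)  [load 600/1650]
  1300 → van 3 (new)  [load 1300/1650]
  450 → van 2  [load 1050/1650]
3 vans opened.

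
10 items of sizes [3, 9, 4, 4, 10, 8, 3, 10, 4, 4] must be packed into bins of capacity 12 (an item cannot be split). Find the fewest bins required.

6

Total = 10 + 10 + 9 + 8 + 4 + 4 + 4 + 4 + 3 + 3 = 59.
Lower bound: ⌈59/12⌉ = 5 bins.
A packing using 6 bins:
  bin 1: 10 = 10
  bin 2: 10 = 10
  bin 3: 9 + 3 = 12
  bin 4: 8 + 4 = 12
  bin 5: 4 + 4 + 4 = 12
  bin 6: 3 = 3
No arrangement into 5 bins stays within capacity, so 6 is optimal.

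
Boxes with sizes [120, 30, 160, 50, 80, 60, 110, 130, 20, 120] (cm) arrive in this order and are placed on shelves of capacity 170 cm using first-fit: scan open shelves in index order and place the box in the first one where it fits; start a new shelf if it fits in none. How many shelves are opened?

6

  120 → shelf 1 (new)  [load 120/170]
  30 → shelf 1  [load 150/170]
  160 → shelf 2 (new)  [load 160/170]
  50 → shelf 3 (new)  [load 50/170]
  80 → shelf 3  [load 130/170]
  60 → shelf 4 (new)  [load 60/170]
  110 → shelf 4  [load 170/170]
  130 → shelf 5 (new)  [load 130/170]
  20 → shelf 1  [load 170/170]
  120 → shelf 6 (new)  [load 120/170]
6 shelves opened.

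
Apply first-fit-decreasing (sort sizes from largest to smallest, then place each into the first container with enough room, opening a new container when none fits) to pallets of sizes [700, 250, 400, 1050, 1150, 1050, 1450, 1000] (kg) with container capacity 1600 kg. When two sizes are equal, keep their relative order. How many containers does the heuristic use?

6

Sorted descending: 1450, 1150, 1050, 1050, 1000, 700, 400, 250.
  1450 → container 1 (new)  [load 1450/1600]
  1150 → container 2 (new)  [load 1150/1600]
  1050 → container 3 (new)  [load 1050/1600]
  1050 → container 4 (new)  [load 1050/1600]
  1000 → container 5 (new)  [load 1000/1600]
  700 → container 6 (new)  [load 700/1600]
  400 → container 2  [load 1550/1600]
  250 → container 3  [load 1300/1600]
6 containers opened.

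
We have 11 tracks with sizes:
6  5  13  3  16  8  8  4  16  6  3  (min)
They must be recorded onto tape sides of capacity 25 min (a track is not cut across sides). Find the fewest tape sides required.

Total = 16 + 16 + 13 + 8 + 8 + 6 + 6 + 5 + 4 + 3 + 3 = 88 min.
Lower bound: ⌈88/25⌉ = 4 tape sides.
A packing using 4 tape sides:
  side 1: 16 + 8 = 24
  side 2: 16 + 8 = 24
  side 3: 13 + 6 + 6 = 25
  side 4: 5 + 4 + 3 + 3 = 15
This matches the lower bound, so 4 is optimal.

4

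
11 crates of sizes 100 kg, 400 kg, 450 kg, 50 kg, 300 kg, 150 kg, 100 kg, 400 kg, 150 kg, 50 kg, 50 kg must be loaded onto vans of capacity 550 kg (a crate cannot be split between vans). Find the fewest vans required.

4

Total = 450 + 400 + 400 + 300 + 150 + 150 + 100 + 100 + 50 + 50 + 50 = 2200 kg.
Lower bound: ⌈2200/550⌉ = 4 vans.
A packing using 4 vans:
  van 1: 450 + 100 = 550
  van 2: 400 + 150 = 550
  van 3: 400 + 150 = 550
  van 4: 300 + 100 + 50 + 50 + 50 = 550
This matches the lower bound, so 4 is optimal.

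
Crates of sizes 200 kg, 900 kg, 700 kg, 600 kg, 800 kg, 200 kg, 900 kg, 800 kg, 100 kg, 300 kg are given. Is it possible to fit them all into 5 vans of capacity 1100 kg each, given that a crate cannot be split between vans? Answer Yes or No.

No

Total = 5500 kg; ⌈5500/1100⌉ = 5.
6 crates each exceed half the capacity and cannot share a van, forcing at least 6 vans.
At least 6 vans are required, but only 5 are allowed.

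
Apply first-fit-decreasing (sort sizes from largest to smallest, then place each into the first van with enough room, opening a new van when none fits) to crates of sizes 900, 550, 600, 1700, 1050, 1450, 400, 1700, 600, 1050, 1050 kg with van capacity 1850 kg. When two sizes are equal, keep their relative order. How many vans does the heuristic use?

7

Sorted descending: 1700, 1700, 1450, 1050, 1050, 1050, 900, 600, 600, 550, 400.
  1700 → van 1 (new)  [load 1700/1850]
  1700 → van 2 (new)  [load 1700/1850]
  1450 → van 3 (new)  [load 1450/1850]
  1050 → van 4 (new)  [load 1050/1850]
  1050 → van 5 (new)  [load 1050/1850]
  1050 → van 6 (new)  [load 1050/1850]
  900 → van 7 (new)  [load 900/1850]
  600 → van 4  [load 1650/1850]
  600 → van 5  [load 1650/1850]
  550 → van 6  [load 1600/1850]
  400 → van 3  [load 1850/1850]
7 vans opened.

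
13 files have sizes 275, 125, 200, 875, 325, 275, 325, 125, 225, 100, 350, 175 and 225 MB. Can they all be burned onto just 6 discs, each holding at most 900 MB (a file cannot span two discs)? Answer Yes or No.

Yes

A valid assignment using 5 discs:
  disc 1: 875 = 875
  disc 2: 350 + 325 + 225 = 900
  disc 3: 325 + 275 + 275 = 875
  disc 4: 225 + 200 + 175 + 125 + 125 = 850
  disc 5: 100 = 100
That uses only 5 ≤ 6, so 6 discs are enough.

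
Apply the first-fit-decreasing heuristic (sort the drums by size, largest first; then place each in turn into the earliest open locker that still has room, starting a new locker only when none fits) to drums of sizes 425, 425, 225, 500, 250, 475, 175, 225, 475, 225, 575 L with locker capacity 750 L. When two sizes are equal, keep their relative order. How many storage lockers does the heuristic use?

Sorted descending: 575, 500, 475, 475, 425, 425, 250, 225, 225, 225, 175.
  575 → locker 1 (new)  [load 575/750]
  500 → locker 2 (new)  [load 500/750]
  475 → locker 3 (new)  [load 475/750]
  475 → locker 4 (new)  [load 475/750]
  425 → locker 5 (new)  [load 425/750]
  425 → locker 6 (new)  [load 425/750]
  250 → locker 2  [load 750/750]
  225 → locker 3  [load 700/750]
  225 → locker 4  [load 700/750]
  225 → locker 5  [load 650/750]
  175 → locker 1  [load 750/750]
6 storage lockers opened.

6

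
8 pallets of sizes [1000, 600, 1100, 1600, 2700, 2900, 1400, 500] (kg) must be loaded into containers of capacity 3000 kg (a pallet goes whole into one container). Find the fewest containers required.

5

Total = 2900 + 2700 + 1600 + 1400 + 1100 + 1000 + 600 + 500 = 11800 kg.
Lower bound: ⌈11800/3000⌉ = 4 containers.
A packing using 5 containers:
  container 1: 2900 = 2900
  container 2: 2700 = 2700
  container 3: 1600 + 1400 = 3000
  container 4: 1100 + 1000 + 600 = 2700
  container 5: 500 = 500
No arrangement into 4 containers stays within capacity, so 5 is optimal.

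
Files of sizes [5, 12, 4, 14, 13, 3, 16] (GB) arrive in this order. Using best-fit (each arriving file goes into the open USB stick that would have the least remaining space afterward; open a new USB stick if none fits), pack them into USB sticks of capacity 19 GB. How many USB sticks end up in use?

4

  5 → USB stick 1 (new)  [load 5/19]
  12 → USB stick 1  [load 17/19]
  4 → USB stick 2 (new)  [load 4/19]
  14 → USB stick 2  [load 18/19]
  13 → USB stick 3 (new)  [load 13/19]
  3 → USB stick 3  [load 16/19]
  16 → USB stick 4 (new)  [load 16/19]
4 USB sticks opened.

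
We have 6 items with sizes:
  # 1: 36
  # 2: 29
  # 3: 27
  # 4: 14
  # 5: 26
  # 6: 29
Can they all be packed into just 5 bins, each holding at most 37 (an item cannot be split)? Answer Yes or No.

No

Total = 161; ⌈161/37⌉ = 5.
The bound of 5 does not rule out 5, but exhaustive search shows no assignment into 5 bins of capacity 37 exists — the minimum is 6.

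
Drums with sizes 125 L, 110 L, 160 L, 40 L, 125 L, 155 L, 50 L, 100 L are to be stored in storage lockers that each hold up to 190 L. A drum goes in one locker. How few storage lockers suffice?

Total = 160 + 155 + 125 + 125 + 110 + 100 + 50 + 40 = 865 L.
Lower bound: ⌈865/190⌉ = 5 storage lockers.
Also, 6 drums each exceed 95 L, and no two of those can share a locker, so at least 6 storage lockers are needed.
A packing using 6 storage lockers:
  locker 1: 160 = 160
  locker 2: 155 = 155
  locker 3: 125 + 50 = 175
  locker 4: 125 + 40 = 165
  locker 5: 110 = 110
  locker 6: 100 = 100
This matches the lower bound, so 6 is optimal.

6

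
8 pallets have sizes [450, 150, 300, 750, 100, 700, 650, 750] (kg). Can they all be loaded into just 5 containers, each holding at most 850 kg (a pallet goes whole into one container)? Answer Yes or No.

A valid assignment using 5 containers:
  container 1: 750 + 100 = 850
  container 2: 750 = 750
  container 3: 700 + 150 = 850
  container 4: 650 = 650
  container 5: 450 + 300 = 750
Every load is within 850 kg, so 5 containers suffice.

Yes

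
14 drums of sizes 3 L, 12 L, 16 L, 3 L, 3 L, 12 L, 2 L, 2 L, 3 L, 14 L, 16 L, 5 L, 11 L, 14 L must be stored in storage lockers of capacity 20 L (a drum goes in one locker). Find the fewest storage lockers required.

Total = 16 + 16 + 14 + 14 + 12 + 12 + 11 + 5 + 3 + 3 + 3 + 3 + 2 + 2 = 116 L.
Lower bound: ⌈116/20⌉ = 6 storage lockers.
Also, 7 drums each exceed 10 L, and no two of those can share a locker, so at least 7 storage lockers are needed.
A packing using 7 storage lockers:
  locker 1: 16 + 3 = 19
  locker 2: 16 + 3 = 19
  locker 3: 14 + 5 = 19
  locker 4: 14 + 3 + 3 = 20
  locker 5: 12 + 2 + 2 = 16
  locker 6: 12 = 12
  locker 7: 11 = 11
This matches the lower bound, so 7 is optimal.

7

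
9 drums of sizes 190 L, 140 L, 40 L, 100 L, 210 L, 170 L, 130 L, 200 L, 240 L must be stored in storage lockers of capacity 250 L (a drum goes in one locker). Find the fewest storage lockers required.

7

Total = 240 + 210 + 200 + 190 + 170 + 140 + 130 + 100 + 40 = 1420 L.
Lower bound: ⌈1420/250⌉ = 6 storage lockers.
Also, 7 drums each exceed 125 L, and no two of those can share a locker, so at least 7 storage lockers are needed.
A packing using 7 storage lockers:
  locker 1: 240 = 240
  locker 2: 210 + 40 = 250
  locker 3: 200 = 200
  locker 4: 190 = 190
  locker 5: 170 = 170
  locker 6: 140 + 100 = 240
  locker 7: 130 = 130
This matches the lower bound, so 7 is optimal.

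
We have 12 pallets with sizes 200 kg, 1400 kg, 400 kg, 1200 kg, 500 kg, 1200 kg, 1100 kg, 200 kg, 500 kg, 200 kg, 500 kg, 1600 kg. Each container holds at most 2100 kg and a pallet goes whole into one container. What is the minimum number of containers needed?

5

Total = 1600 + 1400 + 1200 + 1200 + 1100 + 500 + 500 + 500 + 400 + 200 + 200 + 200 = 9000 kg.
Lower bound: ⌈9000/2100⌉ = 5 containers.
A packing using 5 containers:
  container 1: 1600 + 500 = 2100
  container 2: 1400 + 500 + 200 = 2100
  container 3: 1200 + 500 + 400 = 2100
  container 4: 1200 + 200 + 200 = 1600
  container 5: 1100 = 1100
This matches the lower bound, so 5 is optimal.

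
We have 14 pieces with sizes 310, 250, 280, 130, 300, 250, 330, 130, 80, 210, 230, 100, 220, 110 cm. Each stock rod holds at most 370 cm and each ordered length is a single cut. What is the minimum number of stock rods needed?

Total = 330 + 310 + 300 + 280 + 250 + 250 + 230 + 220 + 210 + 130 + 130 + 110 + 100 + 80 = 2930 cm.
Lower bound: ⌈2930/370⌉ = 8 stock rods.
Also, 9 pieces each exceed 185 cm, and no two of those can share a stock rod, so at least 9 stock rods are needed.
A packing using 9 stock rods:
  stock rod 1: 330 = 330
  stock rod 2: 310 = 310
  stock rod 3: 300 = 300
  stock rod 4: 280 + 80 = 360
  stock rod 5: 250 + 110 = 360
  stock rod 6: 250 + 100 = 350
  stock rod 7: 230 + 130 = 360
  stock rod 8: 220 + 130 = 350
  stock rod 9: 210 = 210
This matches the lower bound, so 9 is optimal.

9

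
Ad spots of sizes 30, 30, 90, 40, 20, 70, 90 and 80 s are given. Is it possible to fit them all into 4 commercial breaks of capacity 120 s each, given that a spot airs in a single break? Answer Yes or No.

Yes

A valid assignment using 4 commercial breaks:
  break 1: 90 + 30 = 120
  break 2: 90 + 30 = 120
  break 3: 80 + 40 = 120
  break 4: 70 + 20 = 90
Every load is within 120 s, so 4 commercial breaks suffice.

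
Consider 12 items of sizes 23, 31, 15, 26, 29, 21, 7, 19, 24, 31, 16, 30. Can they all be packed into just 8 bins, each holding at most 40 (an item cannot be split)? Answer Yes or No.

A valid assignment using 8 bins:
  bin 1: 31 + 7 = 38
  bin 2: 31 = 31
  bin 3: 30 = 30
  bin 4: 29 = 29
  bin 5: 26 = 26
  bin 6: 24 + 16 = 40
  bin 7: 23 + 15 = 38
  bin 8: 21 + 19 = 40
Every load is within 40, so 8 bins suffice.

Yes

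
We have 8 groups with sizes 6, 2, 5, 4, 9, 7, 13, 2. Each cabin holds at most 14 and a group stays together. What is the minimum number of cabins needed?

Total = 13 + 9 + 7 + 6 + 5 + 4 + 2 + 2 = 48.
Lower bound: ⌈48/14⌉ = 4 cabins.
A packing using 4 cabins:
  cabin 1: 13 = 13
  cabin 2: 9 + 5 = 14
  cabin 3: 7 + 6 = 13
  cabin 4: 4 + 2 + 2 = 8
This matches the lower bound, so 4 is optimal.

4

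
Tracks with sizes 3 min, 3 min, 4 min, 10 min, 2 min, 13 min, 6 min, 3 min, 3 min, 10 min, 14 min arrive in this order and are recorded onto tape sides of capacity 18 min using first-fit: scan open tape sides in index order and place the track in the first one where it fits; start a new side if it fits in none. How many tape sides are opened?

5

  3 → side 1 (new)  [load 3/18]
  3 → side 1  [load 6/18]
  4 → side 1  [load 10/18]
  10 → side 2 (new)  [load 10/18]
  2 → side 1  [load 12/18]
  13 → side 3 (new)  [load 13/18]
  6 → side 1  [load 18/18]
  3 → side 2  [load 13/18]
  3 → side 2  [load 16/18]
  10 → side 4 (new)  [load 10/18]
  14 → side 5 (new)  [load 14/18]
5 tape sides opened.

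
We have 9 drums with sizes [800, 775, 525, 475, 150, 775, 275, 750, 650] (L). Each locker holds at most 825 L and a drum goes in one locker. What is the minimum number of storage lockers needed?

Total = 800 + 775 + 775 + 750 + 650 + 525 + 475 + 275 + 150 = 5175 L.
Lower bound: ⌈5175/825⌉ = 7 storage lockers.
A packing using 7 storage lockers:
  locker 1: 800 = 800
  locker 2: 775 = 775
  locker 3: 775 = 775
  locker 4: 750 = 750
  locker 5: 650 + 150 = 800
  locker 6: 525 + 275 = 800
  locker 7: 475 = 475
This matches the lower bound, so 7 is optimal.

7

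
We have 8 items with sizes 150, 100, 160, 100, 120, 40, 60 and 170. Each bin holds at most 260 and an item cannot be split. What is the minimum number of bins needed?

Total = 170 + 160 + 150 + 120 + 100 + 100 + 60 + 40 = 900.
Lower bound: ⌈900/260⌉ = 4 bins.
A packing using 4 bins:
  bin 1: 170 + 60 = 230
  bin 2: 160 + 100 = 260
  bin 3: 150 + 100 = 250
  bin 4: 120 + 40 = 160
This matches the lower bound, so 4 is optimal.

4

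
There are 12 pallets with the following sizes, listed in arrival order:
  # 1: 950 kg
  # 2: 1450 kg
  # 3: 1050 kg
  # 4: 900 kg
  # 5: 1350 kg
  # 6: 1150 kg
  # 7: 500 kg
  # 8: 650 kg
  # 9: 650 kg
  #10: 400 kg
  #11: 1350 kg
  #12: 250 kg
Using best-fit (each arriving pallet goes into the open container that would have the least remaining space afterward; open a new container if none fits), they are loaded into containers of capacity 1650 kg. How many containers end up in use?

  950 → container 1 (new)  [load 950/1650]
  1450 → container 2 (new)  [load 1450/1650]
  1050 → container 3 (new)  [load 1050/1650]
  900 → container 4 (new)  [load 900/1650]
  1350 → container 5 (new)  [load 1350/1650]
  1150 → container 6 (new)  [load 1150/1650]
  500 → container 6  [load 1650/1650]
  650 → container 1  [load 1600/1650]
  650 → container 4  [load 1550/1650]
  400 → container 3  [load 1450/1650]
  1350 → container 7 (new)  [load 1350/1650]
  250 → container 5  [load 1600/1650]
7 containers opened.

7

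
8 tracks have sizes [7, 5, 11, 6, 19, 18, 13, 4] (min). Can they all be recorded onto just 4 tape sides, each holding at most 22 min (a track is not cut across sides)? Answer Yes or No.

Yes

A valid assignment using 4 tape sides:
  side 1: 19 = 19
  side 2: 18 + 4 = 22
  side 3: 13 + 7 = 20
  side 4: 11 + 6 + 5 = 22
Every load is within 22 min, so 4 tape sides suffice.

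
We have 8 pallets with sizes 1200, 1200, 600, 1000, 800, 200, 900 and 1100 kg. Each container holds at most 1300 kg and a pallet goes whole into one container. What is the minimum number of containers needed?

7

Total = 1200 + 1200 + 1100 + 1000 + 900 + 800 + 600 + 200 = 7000 kg.
Lower bound: ⌈7000/1300⌉ = 6 containers.
A packing using 7 containers:
  container 1: 1200 = 1200
  container 2: 1200 = 1200
  container 3: 1100 + 200 = 1300
  container 4: 1000 = 1000
  container 5: 900 = 900
  container 6: 800 = 800
  container 7: 600 = 600
No arrangement into 6 containers stays within capacity, so 7 is optimal.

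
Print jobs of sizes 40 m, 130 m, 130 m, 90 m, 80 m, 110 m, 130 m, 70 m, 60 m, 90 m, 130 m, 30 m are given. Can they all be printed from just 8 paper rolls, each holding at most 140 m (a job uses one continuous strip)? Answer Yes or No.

Total = 1090 m; ⌈1090/140⌉ = 8.
The bound of 8 does not rule out 8, but exhaustive search shows no assignment into 8 paper rolls of capacity 140 m exists — the minimum is 9.

No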